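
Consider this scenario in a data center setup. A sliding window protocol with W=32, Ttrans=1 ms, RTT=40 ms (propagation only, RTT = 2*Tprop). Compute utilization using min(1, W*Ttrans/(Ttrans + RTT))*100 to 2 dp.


Given: W = 32, Ttrans = 1 ms, RTT = 40 ms (= 2 * Tprop, Tprop = 20 ms)
Cycle time = Ttrans + RTT = 1 + 40 = 41 ms (first packet sent until its ACK returns)
W * Ttrans = 32 * 1 = 32 ms of sending per cycle
W * Ttrans / (Ttrans + RTT) = 32 / 41 = 0.780488
U = min(1, 0.780488) = 0.780488
U% = 78.05%

78.05


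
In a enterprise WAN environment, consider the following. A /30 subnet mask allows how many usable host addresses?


Given: subnet mask /30
Host bits = 32 - 30 = 2
Total addresses = 2^2 = 4
Usable hosts = 4 - 2 (network + broadcast) = 2

2


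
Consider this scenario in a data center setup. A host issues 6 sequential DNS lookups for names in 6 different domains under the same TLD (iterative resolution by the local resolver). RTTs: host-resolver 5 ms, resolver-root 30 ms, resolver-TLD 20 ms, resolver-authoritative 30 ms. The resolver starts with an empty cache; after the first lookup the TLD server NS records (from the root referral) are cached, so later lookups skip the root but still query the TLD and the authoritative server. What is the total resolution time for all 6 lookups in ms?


Lookup 1 (cold cache): local + root + TLD + auth = 5 + 30 + 20 + 30 = 85 ms
Lookups 2..6 (TLD NS cached -> skip root; new domain -> still ask TLD and auth): local + TLD + auth = 5 + 20 + 30 = 55 ms each
Remaining 5 lookups: 5 * 55 = 275 ms
Total = 85 + 275 = 360 ms

360


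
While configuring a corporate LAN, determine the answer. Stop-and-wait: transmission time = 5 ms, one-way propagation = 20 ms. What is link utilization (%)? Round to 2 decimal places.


Given: Ttrans = 5 ms, Tprop = 20 ms
RTT = 2 * Tprop = 2 * 20 = 40 ms
U = Ttrans / (Ttrans + RTT)
U = 5 / (5 + 40)
U = 5 / 45 = 0.111111
U% = 11.11%

11.11


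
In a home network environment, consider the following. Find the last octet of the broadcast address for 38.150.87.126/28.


Given: IP = 38.150.87.126, prefix = /28
Host bits = 32 - 28 = 4
Network last octet = 126 AND mask = 112
Host part size = 2^4 - 1 = 15
Broadcast last octet = 112 OR 15 = 127

127


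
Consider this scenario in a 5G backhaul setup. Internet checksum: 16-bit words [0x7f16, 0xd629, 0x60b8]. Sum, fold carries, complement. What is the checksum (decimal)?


Given words: [0x7f16, 0xd629, 0x60b8]
Step 1: Sum all words
Raw sum = 32534 + 54825 + 24760 = 112119
Step 2: Fold carry: (46583 + 1) = 46584
One's complement = ~46584 & 0xFFFF = 18951

18951


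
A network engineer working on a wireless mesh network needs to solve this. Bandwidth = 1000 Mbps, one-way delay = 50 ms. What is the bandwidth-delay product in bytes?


Given: bandwidth = 1000 Mbps, delay = 50 ms
BDP in bits = 1000 * 10^6 * 50 / 1000
BDP in bits = 50000000
BDP in bytes = 50000000 / 8 = 6250000

6250000


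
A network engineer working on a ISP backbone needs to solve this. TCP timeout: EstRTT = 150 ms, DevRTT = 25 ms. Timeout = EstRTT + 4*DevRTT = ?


Given: EstRTT = 150 ms, DevRTT = 25 ms
Timeout = EstRTT + 4 * DevRTT
4 * DevRTT = 4 * 25 = 100
Timeout = 150 + 100 = 250 ms

250


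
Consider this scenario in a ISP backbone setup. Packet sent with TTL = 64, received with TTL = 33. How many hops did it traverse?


Given: initial TTL = 64, received TTL = 33
Hops = initial TTL - received TTL
Hops = 64 - 33 = 31

31


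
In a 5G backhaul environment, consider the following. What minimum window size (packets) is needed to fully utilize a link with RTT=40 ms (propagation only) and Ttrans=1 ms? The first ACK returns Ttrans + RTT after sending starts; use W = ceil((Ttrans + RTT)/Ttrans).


Given: Ttrans = 1 ms, RTT = 40 ms (= 2 * Tprop, Tprop = 20 ms)
Time until first ACK returns = Ttrans + RTT = 1 + 40 = 41 ms
Need W * Ttrans >= Ttrans + RTT  ->  W >= (Ttrans + RTT) / Ttrans
(Ttrans + RTT) / Ttrans = 41 / 1 = 41
W_min = ceil(41) = 41

41


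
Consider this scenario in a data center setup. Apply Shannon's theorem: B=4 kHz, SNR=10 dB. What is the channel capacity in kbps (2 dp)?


Given: B = 4 kHz, SNR = 10 dB
SNR linear = 10^(10/10) = 10
1 + SNR = 11
log2(11) = 3.4594316186
C = 4 * 1000 * 3.4594316186 = 13837.7265 bps
C = 13.837726 kbps -> 13.84 kbps (2 dp)

13.84


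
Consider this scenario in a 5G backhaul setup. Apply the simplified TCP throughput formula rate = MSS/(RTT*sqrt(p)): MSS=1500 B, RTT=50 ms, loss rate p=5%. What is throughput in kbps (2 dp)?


Given: MSS = 1500 bytes, RTT = 50 ms, loss = 5%
RTT in seconds = 50 / 1000 = 0.05
Loss rate = 5% = 0.05
sqrt(loss) = sqrt(0.05) = 0.223606797750
Throughput (bytes/s) = 1500 / (0.05 * 0.223606797750) = 134164.0786
Throughput (kbps) = 134164.0786 * 8 / 1000 = 1073.312629 -> 1073.31 kbps (2 dp)

1073.31


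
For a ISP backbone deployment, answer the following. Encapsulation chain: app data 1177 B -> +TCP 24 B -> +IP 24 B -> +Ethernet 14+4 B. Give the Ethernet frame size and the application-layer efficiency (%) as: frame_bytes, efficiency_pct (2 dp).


TCP segment = 1177 + 24 = 1201 B
IP packet = 1201 + 24 = 1225 B
Ethernet frame = 1225 + 14 + 4 = 1243 B
Efficiency = app / frame = 1177 / 1243 = 0.946903 = 94.6903% -> 94.69% (2 dp)

1243, 94.69


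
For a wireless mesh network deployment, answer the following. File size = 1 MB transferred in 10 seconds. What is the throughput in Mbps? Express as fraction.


Given: file = 1 MB, time = 10 s
File in Mb = 1 * 8 = 8 Mb
Throughput = 8 / 10 Mbps
Throughput = 4/5 Mbps

4/5


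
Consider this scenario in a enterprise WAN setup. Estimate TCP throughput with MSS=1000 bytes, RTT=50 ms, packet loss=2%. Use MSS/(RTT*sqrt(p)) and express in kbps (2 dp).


Given: MSS = 1000 bytes, RTT = 50 ms, loss = 2%
RTT in seconds = 50 / 1000 = 0.05
Loss rate = 2% = 0.02
sqrt(loss) = sqrt(0.02) = 0.141421356237
Throughput (bytes/s) = 1000 / (0.05 * 0.141421356237) = 141421.3562
Throughput (kbps) = 141421.3562 * 8 / 1000 = 1131.370850 -> 1131.37 kbps (2 dp)

1131.37


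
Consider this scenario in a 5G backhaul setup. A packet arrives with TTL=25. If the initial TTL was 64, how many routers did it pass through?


Given: initial TTL = 64, received TTL = 25
Hops = initial TTL - received TTL
Hops = 64 - 25 = 39

39


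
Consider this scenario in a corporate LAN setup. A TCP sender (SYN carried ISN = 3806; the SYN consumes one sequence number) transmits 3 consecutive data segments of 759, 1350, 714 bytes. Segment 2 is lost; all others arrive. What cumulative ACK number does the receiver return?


SYN uses sequence number 3806; first data byte = ISN + 1 = 3807.
Segment 1: SEQ = 3807, len = 759 B, covers [3807, 4565]
Segment 2: SEQ = 4566, len = 1350 B, covers [4566, 5915] [LOST]
Segment 3: SEQ = 5916, len = 714 B, covers [5916, 6629]
In-order data received: bytes [3807, 4565] (segments 1..1).
Segment 2 missing -> gap begins at byte 4566; later segments buffered out of order.
Cumulative ACK = next expected in-order byte = 3807 + 759 = 4566

4566


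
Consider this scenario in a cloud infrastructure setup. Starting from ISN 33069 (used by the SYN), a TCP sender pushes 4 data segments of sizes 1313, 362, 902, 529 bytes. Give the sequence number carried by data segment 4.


The SYN occupies sequence number ISN = 33069, so the first data byte is ISN + 1 = 33070.
SEQ of data segment i = (ISN + 1) + sum of payload sizes of segments 1..i-1.
Segment 1: SEQ = 33070, payload = 1313 bytes
Segment 2: SEQ = 34383, payload = 362 bytes
Segment 3: SEQ = 34745, payload = 902 bytes
Segment 4: SEQ = 35647, payload = 529 bytes
SEQ of segment 4 = 33070 + 1313 + 362 + 902 = 35647

35647


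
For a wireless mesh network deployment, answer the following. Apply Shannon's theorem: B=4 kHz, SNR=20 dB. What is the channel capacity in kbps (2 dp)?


Given: B = 4 kHz, SNR = 20 dB
SNR linear = 10^(20/10) = 100
1 + SNR = 101
log2(101) = 6.6582114828
C = 4 * 1000 * 6.6582114828 = 26632.8459 bps
C = 26.632846 kbps -> 26.63 kbps (2 dp)

26.63


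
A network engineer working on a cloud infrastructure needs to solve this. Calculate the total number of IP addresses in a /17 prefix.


Given: CIDR prefix /17
Host bits = 32 - 17 = 15
Total addresses = 2^15 = 32768

32768


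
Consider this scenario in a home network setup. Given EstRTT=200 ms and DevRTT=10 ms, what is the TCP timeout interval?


Given: EstRTT = 200 ms, DevRTT = 10 ms
Timeout = EstRTT + 4 * DevRTT
4 * DevRTT = 4 * 10 = 40
Timeout = 200 + 40 = 240 ms

240


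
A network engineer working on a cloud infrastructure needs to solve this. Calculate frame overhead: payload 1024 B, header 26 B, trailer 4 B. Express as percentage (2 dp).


Given: payload = 1024 B, header = 26 B, trailer = 4 B
Overhead bytes = header + trailer = 26 + 4 = 30
Total frame = payload + overhead = 1024 + 30 = 1054
Overhead % = 30 / 1054 * 100 = 2.8463% -> 2.85% (2 dp)

2.85


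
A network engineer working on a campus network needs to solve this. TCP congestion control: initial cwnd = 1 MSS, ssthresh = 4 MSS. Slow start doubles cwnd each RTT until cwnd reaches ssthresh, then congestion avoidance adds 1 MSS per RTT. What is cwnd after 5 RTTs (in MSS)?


RTT 0: cwnd = 1 MSS (initial)
RTT 1: cwnd = 2 MSS (slow start, doubled)
RTT 2: cwnd = 4 MSS (slow start, doubled)
RTT 3: cwnd = 5 MSS (congestion avoidance, +1)
RTT 4: cwnd = 6 MSS (congestion avoidance, +1)
RTT 5: cwnd = 7 MSS (congestion avoidance, +1)

7


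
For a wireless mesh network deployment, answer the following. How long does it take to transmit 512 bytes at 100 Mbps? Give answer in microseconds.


Given: packet = 512 bytes, bandwidth = 100 Mbps
Packet in bits = 512 * 8 = 4096 bits
Bandwidth = 100 * 10^6 = 100000000 bps
Time = 4096 / 100000000 seconds
Time in us = 4096 * 10^6 / 100000000 = 40.96

40.96


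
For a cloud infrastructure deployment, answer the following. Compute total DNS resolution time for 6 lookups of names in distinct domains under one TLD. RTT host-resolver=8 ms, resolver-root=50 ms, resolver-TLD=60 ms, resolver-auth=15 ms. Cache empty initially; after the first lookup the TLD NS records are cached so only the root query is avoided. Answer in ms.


Lookup 1 (cold cache): local + root + TLD + auth = 8 + 50 + 60 + 15 = 133 ms
Lookups 2..6 (TLD NS cached -> skip root; new domain -> still ask TLD and auth): local + TLD + auth = 8 + 60 + 15 = 83 ms each
Remaining 5 lookups: 5 * 83 = 415 ms
Total = 133 + 415 = 548 ms

548


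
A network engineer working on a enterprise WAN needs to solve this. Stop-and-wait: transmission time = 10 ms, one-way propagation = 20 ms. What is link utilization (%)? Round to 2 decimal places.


Given: Ttrans = 10 ms, Tprop = 20 ms
RTT = 2 * Tprop = 2 * 20 = 40 ms
U = Ttrans / (Ttrans + RTT)
U = 10 / (10 + 40)
U = 10 / 50 = 0.2
U% = 20.00%

20.00


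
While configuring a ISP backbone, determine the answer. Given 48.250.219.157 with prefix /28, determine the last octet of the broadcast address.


Given: IP = 48.250.219.157, prefix = /28
Host bits = 32 - 28 = 4
Network last octet = 157 AND mask = 144
Host part size = 2^4 - 1 = 15
Broadcast last octet = 144 OR 15 = 159

159


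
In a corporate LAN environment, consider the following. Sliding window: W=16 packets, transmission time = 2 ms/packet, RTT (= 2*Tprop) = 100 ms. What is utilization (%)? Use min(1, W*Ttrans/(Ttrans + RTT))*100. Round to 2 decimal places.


Given: W = 16, Ttrans = 2 ms, RTT = 100 ms (= 2 * Tprop, Tprop = 50 ms)
Cycle time = Ttrans + RTT = 2 + 100 = 102 ms (first packet sent until its ACK returns)
W * Ttrans = 16 * 2 = 32 ms of sending per cycle
W * Ttrans / (Ttrans + RTT) = 32 / 102 = 0.313725
U = min(1, 0.313725) = 0.313725
U% = 31.37%

31.37


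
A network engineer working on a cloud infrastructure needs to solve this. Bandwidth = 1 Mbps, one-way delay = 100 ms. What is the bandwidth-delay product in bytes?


Given: bandwidth = 1 Mbps, delay = 100 ms
BDP in bits = 1 * 10^6 * 100 / 1000
BDP in bits = 100000
BDP in bytes = 100000 / 8 = 12500

12500


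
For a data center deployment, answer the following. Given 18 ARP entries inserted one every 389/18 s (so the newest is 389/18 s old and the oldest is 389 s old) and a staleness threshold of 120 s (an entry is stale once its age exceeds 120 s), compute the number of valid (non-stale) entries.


Ages are k * 389/18 s for k = 1..18 (spacing = 21.6111 s).
Entry k is valid iff k * 389/18 <= 120 iff k <= 18 * 120 / 389 = 5.5527
n_valid = floor(5.5527) = 5
(n_stale = 18 - 5 = 13)

5


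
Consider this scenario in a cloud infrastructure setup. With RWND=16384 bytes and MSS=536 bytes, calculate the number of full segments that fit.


Given: RWND = 16384 bytes, MSS = 536 bytes
Full segments = floor(RWND / MSS)
Full segments = floor(16384 / 536)
Full segments = floor(30.5672) = 30

30


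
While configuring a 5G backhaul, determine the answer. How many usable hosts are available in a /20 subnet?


Given: subnet mask /20
Host bits = 32 - 20 = 12
Total addresses = 2^12 = 4096
Usable hosts = 4096 - 2 (network + broadcast) = 4094

4094


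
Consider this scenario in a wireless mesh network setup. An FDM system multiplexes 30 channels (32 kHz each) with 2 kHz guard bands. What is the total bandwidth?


Given: 30 channels, 32 kHz each, guard = 2 kHz
Channel bandwidth = 30 * 32 = 960 kHz
Guard bands = 29 gaps * 2 kHz = 58 kHz
Total = 960 + 58 = 1018 kHz

1018


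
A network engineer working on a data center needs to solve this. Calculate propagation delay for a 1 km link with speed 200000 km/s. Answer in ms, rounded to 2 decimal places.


Given: distance = 1 km, speed = 200000 km/s
Delay = distance / speed = 1 / 200000 seconds
Delay in ms = 1 * 1000 / 200000
Delay = 0.0050 ms
Rounded to 2 dp = 0.01 ms

0.01


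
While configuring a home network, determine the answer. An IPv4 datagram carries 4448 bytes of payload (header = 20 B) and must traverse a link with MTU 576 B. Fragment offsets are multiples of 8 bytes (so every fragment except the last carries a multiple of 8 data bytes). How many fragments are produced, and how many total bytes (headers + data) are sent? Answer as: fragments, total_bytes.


Max data per non-final fragment = floor((MTU - header)/8)*8 = floor((576 - 20)/8)*8 = floor(556/8)*8 = 552 B
Final fragment needs no 8-byte alignment: it can carry up to MTU - header = 556 B
Non-final fragments needed = ceil((payload - 556) / 552) = ceil(3892/552) = ceil(7.0507) = 8
Number of fragments = 8 + 1 = 9
Fragment sizes (data): 8 * 552 B + 32 B (last, 32 <= 556 OK)
Total bytes sent = payload + n_frags * header = 4448 + 9*20 = 4448 + 180 = 4628 B

9, 4628


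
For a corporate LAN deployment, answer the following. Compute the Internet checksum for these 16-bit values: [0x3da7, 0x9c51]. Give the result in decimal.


Given words: [0x3da7, 0x9c51]
Step 1: Sum all words
Raw sum = 15783 + 40017 = 55800
One's complement = ~55800 & 0xFFFF = 9735

9735


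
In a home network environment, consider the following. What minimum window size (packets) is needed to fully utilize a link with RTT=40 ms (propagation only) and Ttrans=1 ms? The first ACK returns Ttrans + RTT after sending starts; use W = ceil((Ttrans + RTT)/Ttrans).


Given: Ttrans = 1 ms, RTT = 40 ms (= 2 * Tprop, Tprop = 20 ms)
Time until first ACK returns = Ttrans + RTT = 1 + 40 = 41 ms
Need W * Ttrans >= Ttrans + RTT  ->  W >= (Ttrans + RTT) / Ttrans
(Ttrans + RTT) / Ttrans = 41 / 1 = 41
W_min = ceil(41) = 41

41


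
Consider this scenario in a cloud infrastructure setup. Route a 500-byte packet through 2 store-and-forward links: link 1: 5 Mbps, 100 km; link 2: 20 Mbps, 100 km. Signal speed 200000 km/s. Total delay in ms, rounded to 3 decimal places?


Packet = 500 bytes = 4000 bits. Store-and-forward: sum (t_trans + t_prop) per link.
Link 1: t_trans = 4000/(5*10^6) s = 0.8000 ms; t_prop = 100/200000 s = 0.5000 ms; subtotal = 1.3000 ms
Link 2: t_trans = 4000/(20*10^6) s = 0.2000 ms; t_prop = 100/200000 s = 0.5000 ms; subtotal = 0.7000 ms
End-to-end = 1.3000 + 0.7000 = 2.0000 ms -> 2.000 ms (3 dp)

2.000


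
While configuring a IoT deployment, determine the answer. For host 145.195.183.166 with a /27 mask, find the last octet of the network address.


Given: IP = 145.195.183.166, prefix = /27
Subnet mask = 255.255.255.224
Last octet of IP: 166
Last octet of mask: 224
Network last octet = 166 AND 224 = 160

160


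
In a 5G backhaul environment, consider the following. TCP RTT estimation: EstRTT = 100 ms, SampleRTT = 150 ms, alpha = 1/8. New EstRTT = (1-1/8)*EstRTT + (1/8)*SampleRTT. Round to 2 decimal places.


Given: EstRTT = 100 ms, SampleRTT = 150 ms, alpha = 1/8
New EstRTT = (1 - alpha) * EstRTT + alpha * SampleRTT
(7/8) * 100 = 87.5
(1/8) * 150 = 18.75
New EstRTT = 87.5 + 18.75 = 106.25 ms -> 106.25 ms (2 dp)

106.25


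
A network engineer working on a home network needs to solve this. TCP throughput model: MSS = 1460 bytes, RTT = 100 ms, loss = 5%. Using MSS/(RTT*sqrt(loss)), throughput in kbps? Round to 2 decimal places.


Given: MSS = 1460 bytes, RTT = 100 ms, loss = 5%
RTT in seconds = 100 / 1000 = 0.1
Loss rate = 5% = 0.05
sqrt(loss) = sqrt(0.05) = 0.223606797750
Throughput (bytes/s) = 1460 / (0.1 * 0.223606797750) = 65293.1849
Throughput (kbps) = 65293.1849 * 8 / 1000 = 522.345480 -> 522.35 kbps (2 dp)

522.35


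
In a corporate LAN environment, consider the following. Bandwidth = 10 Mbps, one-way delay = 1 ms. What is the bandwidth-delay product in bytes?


Given: bandwidth = 10 Mbps, delay = 1 ms
BDP in bits = 10 * 10^6 * 1 / 1000
BDP in bits = 10000
BDP in bytes = 10000 / 8 = 1250

1250


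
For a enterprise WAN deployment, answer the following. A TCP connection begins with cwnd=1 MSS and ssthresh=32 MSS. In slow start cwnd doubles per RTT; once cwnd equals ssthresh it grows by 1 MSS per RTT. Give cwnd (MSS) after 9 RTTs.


RTT 0: cwnd = 1 MSS (initial)
RTT 1: cwnd = 2 MSS (slow start, doubled)
RTT 2: cwnd = 4 MSS (slow start, doubled)
RTT 3: cwnd = 8 MSS (slow start, doubled)
RTT 4: cwnd = 16 MSS (slow start, doubled)
RTT 5: cwnd = 32 MSS (slow start, doubled)
RTT 6: cwnd = 33 MSS (congestion avoidance, +1)
RTT 7: cwnd = 34 MSS (congestion avoidance, +1)
RTT 8: cwnd = 35 MSS (congestion avoidance, +1)
RTT 9: cwnd = 36 MSS (congestion avoidance, +1)

36


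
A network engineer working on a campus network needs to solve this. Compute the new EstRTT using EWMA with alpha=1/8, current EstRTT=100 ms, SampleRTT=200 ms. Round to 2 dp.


Given: EstRTT = 100 ms, SampleRTT = 200 ms, alpha = 1/8
New EstRTT = (1 - alpha) * EstRTT + alpha * SampleRTT
(7/8) * 100 = 87.5
(1/8) * 200 = 25
New EstRTT = 87.5 + 25 = 112.5 ms -> 112.50 ms (2 dp)

112.50


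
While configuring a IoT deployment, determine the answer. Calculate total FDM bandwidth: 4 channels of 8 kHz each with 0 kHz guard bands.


Given: 4 channels, 8 kHz each, guard = 0 kHz
Channel bandwidth = 4 * 8 = 32 kHz
Guard bands = 3 gaps * 0 kHz = 0 kHz
Total = 32 + 0 = 32 kHz

32


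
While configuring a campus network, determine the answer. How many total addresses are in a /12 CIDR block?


Given: CIDR prefix /12
Host bits = 32 - 12 = 20
Total addresses = 2^20 = 1048576

1048576


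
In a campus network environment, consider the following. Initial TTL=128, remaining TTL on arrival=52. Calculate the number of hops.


Given: initial TTL = 128, received TTL = 52
Hops = initial TTL - received TTL
Hops = 128 - 52 = 76

76


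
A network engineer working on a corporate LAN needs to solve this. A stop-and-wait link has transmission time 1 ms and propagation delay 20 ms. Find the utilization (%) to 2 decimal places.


Given: Ttrans = 1 ms, Tprop = 20 ms
RTT = 2 * Tprop = 2 * 20 = 40 ms
U = Ttrans / (Ttrans + RTT)
U = 1 / (1 + 40)
U = 1 / 41 = 0.02439
U% = 2.44%

2.44


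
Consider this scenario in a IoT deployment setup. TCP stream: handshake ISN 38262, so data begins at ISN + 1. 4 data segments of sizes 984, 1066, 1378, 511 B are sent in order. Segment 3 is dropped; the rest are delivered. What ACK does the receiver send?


SYN uses sequence number 38262; first data byte = ISN + 1 = 38263.
Segment 1: SEQ = 38263, len = 984 B, covers [38263, 39246]
Segment 2: SEQ = 39247, len = 1066 B, covers [39247, 40312]
Segment 3: SEQ = 40313, len = 1378 B, covers [40313, 41690] [LOST]
Segment 4: SEQ = 41691, len = 511 B, covers [41691, 42201]
In-order data received: bytes [38263, 40312] (segments 1..2).
Segment 3 missing -> gap begins at byte 40313; later segments buffered out of order.
Cumulative ACK = next expected in-order byte = 38263 + 984 + 1066 = 40313

40313


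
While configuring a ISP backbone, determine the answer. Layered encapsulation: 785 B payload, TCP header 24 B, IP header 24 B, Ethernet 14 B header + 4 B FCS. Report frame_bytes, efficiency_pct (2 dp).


TCP segment = 785 + 24 = 809 B
IP packet = 809 + 24 = 833 B
Ethernet frame = 833 + 14 + 4 = 851 B
Efficiency = app / frame = 785 / 851 = 0.922444 = 92.2444% -> 92.24% (2 dp)

851, 92.24


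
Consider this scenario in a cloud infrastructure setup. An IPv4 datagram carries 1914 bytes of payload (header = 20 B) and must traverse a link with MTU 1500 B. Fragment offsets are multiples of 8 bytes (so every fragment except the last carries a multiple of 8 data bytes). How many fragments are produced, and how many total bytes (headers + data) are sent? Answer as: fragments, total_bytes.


Max data per non-final fragment = floor((MTU - header)/8)*8 = floor((1500 - 20)/8)*8 = floor(1480/8)*8 = 1480 B
Final fragment needs no 8-byte alignment: it can carry up to MTU - header = 1480 B
Non-final fragments needed = ceil((payload - 1480) / 1480) = ceil(434/1480) = ceil(0.2932) = 1
Number of fragments = 1 + 1 = 2
Fragment sizes (data): 1 * 1480 B + 434 B (last, 434 <= 1480 OK)
Total bytes sent = payload + n_frags * header = 1914 + 2*20 = 1914 + 40 = 1954 B

2, 1954


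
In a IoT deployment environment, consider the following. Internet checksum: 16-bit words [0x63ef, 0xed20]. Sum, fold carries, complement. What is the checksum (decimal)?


Given words: [0x63ef, 0xed20]
Step 1: Sum all words
Raw sum = 25583 + 60704 = 86287
Step 2: Fold carry: (20751 + 1) = 20752
One's complement = ~20752 & 0xFFFF = 44783

44783


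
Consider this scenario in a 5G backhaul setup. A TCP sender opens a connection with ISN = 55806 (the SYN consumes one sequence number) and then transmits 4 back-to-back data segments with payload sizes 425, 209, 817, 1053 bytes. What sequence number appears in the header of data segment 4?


The SYN occupies sequence number ISN = 55806, so the first data byte is ISN + 1 = 55807.
SEQ of data segment i = (ISN + 1) + sum of payload sizes of segments 1..i-1.
Segment 1: SEQ = 55807, payload = 425 bytes
Segment 2: SEQ = 56232, payload = 209 bytes
Segment 3: SEQ = 56441, payload = 817 bytes
Segment 4: SEQ = 57258, payload = 1053 bytes
SEQ of segment 4 = 55807 + 425 + 209 + 817 = 57258

57258


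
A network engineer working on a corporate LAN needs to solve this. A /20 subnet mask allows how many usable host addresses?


Given: subnet mask /20
Host bits = 32 - 20 = 12
Total addresses = 2^12 = 4096
Usable hosts = 4096 - 2 (network + broadcast) = 4094

4094


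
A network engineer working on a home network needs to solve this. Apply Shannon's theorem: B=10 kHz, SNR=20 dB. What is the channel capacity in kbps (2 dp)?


Given: B = 10 kHz, SNR = 20 dB
SNR linear = 10^(20/10) = 100
1 + SNR = 101
log2(101) = 6.6582114828
C = 10 * 1000 * 6.6582114828 = 66582.1148 bps
C = 66.582115 kbps -> 66.58 kbps (2 dp)

66.58


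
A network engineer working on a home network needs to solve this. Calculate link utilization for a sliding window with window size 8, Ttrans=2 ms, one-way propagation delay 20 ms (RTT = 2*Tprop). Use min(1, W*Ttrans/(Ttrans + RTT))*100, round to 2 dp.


Given: W = 8, Ttrans = 2 ms, RTT = 40 ms (= 2 * Tprop, Tprop = 20 ms)
Cycle time = Ttrans + RTT = 2 + 40 = 42 ms (first packet sent until its ACK returns)
W * Ttrans = 8 * 2 = 16 ms of sending per cycle
W * Ttrans / (Ttrans + RTT) = 16 / 42 = 0.380952
U = min(1, 0.380952) = 0.380952
U% = 38.10%

38.10


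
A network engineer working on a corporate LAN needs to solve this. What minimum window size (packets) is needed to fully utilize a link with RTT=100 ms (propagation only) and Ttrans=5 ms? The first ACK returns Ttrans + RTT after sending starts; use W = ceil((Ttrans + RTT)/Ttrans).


Given: Ttrans = 5 ms, RTT = 100 ms (= 2 * Tprop, Tprop = 50 ms)
Time until first ACK returns = Ttrans + RTT = 5 + 100 = 105 ms
Need W * Ttrans >= Ttrans + RTT  ->  W >= (Ttrans + RTT) / Ttrans
(Ttrans + RTT) / Ttrans = 105 / 5 = 21
W_min = ceil(21) = 21

21


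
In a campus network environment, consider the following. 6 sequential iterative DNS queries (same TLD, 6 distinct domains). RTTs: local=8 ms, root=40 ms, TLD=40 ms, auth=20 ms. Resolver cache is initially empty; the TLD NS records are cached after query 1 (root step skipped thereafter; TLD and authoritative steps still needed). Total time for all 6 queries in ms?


Lookup 1 (cold cache): local + root + TLD + auth = 8 + 40 + 40 + 20 = 108 ms
Lookups 2..6 (TLD NS cached -> skip root; new domain -> still ask TLD and auth): local + TLD + auth = 8 + 40 + 20 = 68 ms each
Remaining 5 lookups: 5 * 68 = 340 ms
Total = 108 + 340 = 448 ms

448


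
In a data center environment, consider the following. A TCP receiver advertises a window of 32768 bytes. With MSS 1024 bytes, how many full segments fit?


Given: RWND = 32768 bytes, MSS = 1024 bytes
Full segments = floor(RWND / MSS)
Full segments = floor(32768 / 1024)
Full segments = floor(32.0) = 32

32


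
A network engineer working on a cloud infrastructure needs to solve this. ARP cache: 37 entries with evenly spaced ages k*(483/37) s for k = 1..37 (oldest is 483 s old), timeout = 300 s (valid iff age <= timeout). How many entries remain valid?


Ages are k * 483/37 s for k = 1..37 (spacing = 13.0541 s).
Entry k is valid iff k * 483/37 <= 300 iff k <= 37 * 300 / 483 = 22.9814
n_valid = floor(22.9814) = 22
(n_stale = 37 - 22 = 15)

22


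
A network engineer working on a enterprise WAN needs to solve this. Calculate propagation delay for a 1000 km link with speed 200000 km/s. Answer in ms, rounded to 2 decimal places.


Given: distance = 1000 km, speed = 200000 km/s
Delay = distance / speed = 1000 / 200000 seconds
Delay in ms = 1000 * 1000 / 200000
Delay = 5.0000 ms
Rounded to 2 dp = 5.00 ms

5.00


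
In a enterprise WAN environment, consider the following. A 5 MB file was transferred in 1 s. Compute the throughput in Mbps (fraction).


Given: file = 5 MB, time = 1 s
File in Mb = 5 * 8 = 40 Mb
Throughput = 40 / 1 Mbps
Throughput = 40 Mbps

40


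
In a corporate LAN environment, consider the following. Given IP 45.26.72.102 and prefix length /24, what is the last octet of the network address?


Given: IP = 45.26.72.102, prefix = /24
Subnet mask = 255.255.255.0
Last octet of IP: 102
Last octet of mask: 0
Network last octet = 102 AND 0 = 0

0


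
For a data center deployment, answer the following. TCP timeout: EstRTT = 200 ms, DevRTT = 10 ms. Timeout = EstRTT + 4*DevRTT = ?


Given: EstRTT = 200 ms, DevRTT = 10 ms
Timeout = EstRTT + 4 * DevRTT
4 * DevRTT = 4 * 10 = 40
Timeout = 200 + 40 = 240 ms

240


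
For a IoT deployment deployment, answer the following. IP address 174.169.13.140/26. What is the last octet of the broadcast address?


Given: IP = 174.169.13.140, prefix = /26
Host bits = 32 - 26 = 6
Network last octet = 140 AND mask = 128
Host part size = 2^6 - 1 = 63
Broadcast last octet = 128 OR 63 = 191

191


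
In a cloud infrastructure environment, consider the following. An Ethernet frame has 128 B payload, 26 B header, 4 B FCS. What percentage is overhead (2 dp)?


Given: payload = 128 B, header = 26 B, trailer = 4 B
Overhead bytes = header + trailer = 26 + 4 = 30
Total frame = payload + overhead = 128 + 30 = 158
Overhead % = 30 / 158 * 100 = 18.9873% -> 18.99% (2 dp)

18.99


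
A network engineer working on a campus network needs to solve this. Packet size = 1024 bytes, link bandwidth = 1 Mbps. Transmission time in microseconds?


Given: packet = 1024 bytes, bandwidth = 1 Mbps
Packet in bits = 1024 * 8 = 8192 bits
Bandwidth = 1 * 10^6 = 1000000 bps
Time = 8192 / 1000000 seconds
Time in us = 8192 * 10^6 / 1000000 = 8192

8192


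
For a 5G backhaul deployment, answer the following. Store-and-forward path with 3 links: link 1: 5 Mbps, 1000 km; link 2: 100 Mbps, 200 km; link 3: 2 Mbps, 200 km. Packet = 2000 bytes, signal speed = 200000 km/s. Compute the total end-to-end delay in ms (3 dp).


Packet = 2000 bytes = 16000 bits. Store-and-forward: sum (t_trans + t_prop) per link.
Link 1: t_trans = 16000/(5*10^6) s = 3.2000 ms; t_prop = 1000/200000 s = 5.0000 ms; subtotal = 8.2000 ms
Link 2: t_trans = 16000/(100*10^6) s = 0.1600 ms; t_prop = 200/200000 s = 1.0000 ms; subtotal = 1.1600 ms
Link 3: t_trans = 16000/(2*10^6) s = 8.0000 ms; t_prop = 200/200000 s = 1.0000 ms; subtotal = 9.0000 ms
End-to-end = 8.2000 + 1.1600 + 9.0000 = 18.3600 ms -> 18.360 ms (3 dp)

18.360


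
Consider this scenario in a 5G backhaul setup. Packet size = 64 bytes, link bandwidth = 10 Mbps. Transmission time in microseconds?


Given: packet = 64 bytes, bandwidth = 10 Mbps
Packet in bits = 64 * 8 = 512 bits
Bandwidth = 10 * 10^6 = 10000000 bps
Time = 512 / 10000000 seconds
Time in us = 512 * 10^6 / 10000000 = 51.2

51.2


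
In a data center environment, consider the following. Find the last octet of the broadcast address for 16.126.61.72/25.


Given: IP = 16.126.61.72, prefix = /25
Host bits = 32 - 25 = 7
Network last octet = 72 AND mask = 0
Host part size = 2^7 - 1 = 127
Broadcast last octet = 0 OR 127 = 127

127


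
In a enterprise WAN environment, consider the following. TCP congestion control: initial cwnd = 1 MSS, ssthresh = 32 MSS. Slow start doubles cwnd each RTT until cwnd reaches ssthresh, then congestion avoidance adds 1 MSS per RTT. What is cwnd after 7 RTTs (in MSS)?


RTT 0: cwnd = 1 MSS (initial)
RTT 1: cwnd = 2 MSS (slow start, doubled)
RTT 2: cwnd = 4 MSS (slow start, doubled)
RTT 3: cwnd = 8 MSS (slow start, doubled)
RTT 4: cwnd = 16 MSS (slow start, doubled)
RTT 5: cwnd = 32 MSS (slow start, doubled)
RTT 6: cwnd = 33 MSS (congestion avoidance, +1)
RTT 7: cwnd = 34 MSS (congestion avoidance, +1)

34


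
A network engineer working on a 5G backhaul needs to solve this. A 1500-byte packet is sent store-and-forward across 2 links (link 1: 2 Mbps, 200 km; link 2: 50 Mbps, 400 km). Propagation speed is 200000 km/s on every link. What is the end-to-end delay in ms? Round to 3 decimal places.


Packet = 1500 bytes = 12000 bits. Store-and-forward: sum (t_trans + t_prop) per link.
Link 1: t_trans = 12000/(2*10^6) s = 6.0000 ms; t_prop = 200/200000 s = 1.0000 ms; subtotal = 7.0000 ms
Link 2: t_trans = 12000/(50*10^6) s = 0.2400 ms; t_prop = 400/200000 s = 2.0000 ms; subtotal = 2.2400 ms
End-to-end = 7.0000 + 2.2400 = 9.2400 ms -> 9.240 ms (3 dp)

9.240


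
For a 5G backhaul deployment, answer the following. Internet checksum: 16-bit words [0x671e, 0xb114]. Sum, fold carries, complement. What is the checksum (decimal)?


Given words: [0x671e, 0xb114]
Step 1: Sum all words
Raw sum = 26398 + 45332 = 71730
Step 2: Fold carry: (6194 + 1) = 6195
One's complement = ~6195 & 0xFFFF = 59340

59340


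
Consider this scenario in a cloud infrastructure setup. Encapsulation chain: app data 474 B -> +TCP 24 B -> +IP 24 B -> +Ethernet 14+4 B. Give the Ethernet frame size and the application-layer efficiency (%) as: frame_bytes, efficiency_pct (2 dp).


TCP segment = 474 + 24 = 498 B
IP packet = 498 + 24 = 522 B
Ethernet frame = 522 + 14 + 4 = 540 B
Efficiency = app / frame = 474 / 540 = 0.877778 = 87.7778% -> 87.78% (2 dp)

540, 87.78


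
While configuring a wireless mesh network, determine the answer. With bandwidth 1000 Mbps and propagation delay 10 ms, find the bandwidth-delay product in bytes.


Given: bandwidth = 1000 Mbps, delay = 10 ms
BDP in bits = 1000 * 10^6 * 10 / 1000
BDP in bits = 10000000
BDP in bytes = 10000000 / 8 = 1250000

1250000


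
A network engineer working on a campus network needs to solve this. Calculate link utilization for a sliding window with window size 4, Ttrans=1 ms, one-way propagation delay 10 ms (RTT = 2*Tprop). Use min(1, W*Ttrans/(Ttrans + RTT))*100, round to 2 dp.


Given: W = 4, Ttrans = 1 ms, RTT = 20 ms (= 2 * Tprop, Tprop = 10 ms)
Cycle time = Ttrans + RTT = 1 + 20 = 21 ms (first packet sent until its ACK returns)
W * Ttrans = 4 * 1 = 4 ms of sending per cycle
W * Ttrans / (Ttrans + RTT) = 4 / 21 = 0.190476
U = min(1, 0.190476) = 0.190476
U% = 19.05%

19.05


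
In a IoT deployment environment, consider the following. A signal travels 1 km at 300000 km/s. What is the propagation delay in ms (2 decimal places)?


Given: distance = 1 km, speed = 300000 km/s
Delay = distance / speed = 1 / 300000 seconds
Delay in ms = 1 * 1000 / 300000
Delay = 0.0033 ms
Rounded to 2 dp = 0.00 ms

0.00


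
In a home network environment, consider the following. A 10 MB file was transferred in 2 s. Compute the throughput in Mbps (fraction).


Given: file = 10 MB, time = 2 s
File in Mb = 10 * 8 = 80 Mb
Throughput = 80 / 2 Mbps
Throughput = 40 Mbps

40


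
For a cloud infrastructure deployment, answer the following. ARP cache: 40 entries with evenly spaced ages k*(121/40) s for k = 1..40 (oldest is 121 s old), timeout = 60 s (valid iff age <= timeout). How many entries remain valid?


Ages are k * 121/40 s for k = 1..40 (spacing = 3.0250 s).
Entry k is valid iff k * 121/40 <= 60 iff k <= 40 * 60 / 121 = 19.8347
n_valid = floor(19.8347) = 19
(n_stale = 40 - 19 = 21)

19


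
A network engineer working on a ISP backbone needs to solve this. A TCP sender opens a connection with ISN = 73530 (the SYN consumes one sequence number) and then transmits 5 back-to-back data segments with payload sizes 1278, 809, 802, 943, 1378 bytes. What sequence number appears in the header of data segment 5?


The SYN occupies sequence number ISN = 73530, so the first data byte is ISN + 1 = 73531.
SEQ of data segment i = (ISN + 1) + sum of payload sizes of segments 1..i-1.
Segment 1: SEQ = 73531, payload = 1278 bytes
Segment 2: SEQ = 74809, payload = 809 bytes
Segment 3: SEQ = 75618, payload = 802 bytes
Segment 4: SEQ = 76420, payload = 943 bytes
Segment 5: SEQ = 77363, payload = 1378 bytes
SEQ of segment 5 = 73531 + 1278 + 809 + 802 + 943 = 77363

77363


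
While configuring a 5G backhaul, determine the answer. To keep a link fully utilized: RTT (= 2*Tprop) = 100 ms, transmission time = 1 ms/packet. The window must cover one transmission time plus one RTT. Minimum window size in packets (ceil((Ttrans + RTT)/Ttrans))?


Given: Ttrans = 1 ms, RTT = 100 ms (= 2 * Tprop, Tprop = 50 ms)
Time until first ACK returns = Ttrans + RTT = 1 + 100 = 101 ms
Need W * Ttrans >= Ttrans + RTT  ->  W >= (Ttrans + RTT) / Ttrans
(Ttrans + RTT) / Ttrans = 101 / 1 = 101
W_min = ceil(101) = 101

101


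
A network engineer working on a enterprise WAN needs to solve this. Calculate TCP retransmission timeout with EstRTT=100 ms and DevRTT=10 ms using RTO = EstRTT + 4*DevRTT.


Given: EstRTT = 100 ms, DevRTT = 10 ms
Timeout = EstRTT + 4 * DevRTT
4 * DevRTT = 4 * 10 = 40
Timeout = 100 + 40 = 140 ms

140


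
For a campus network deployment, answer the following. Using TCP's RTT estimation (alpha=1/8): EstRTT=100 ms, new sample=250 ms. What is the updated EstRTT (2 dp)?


Given: EstRTT = 100 ms, SampleRTT = 250 ms, alpha = 1/8
New EstRTT = (1 - alpha) * EstRTT + alpha * SampleRTT
(7/8) * 100 = 87.5
(1/8) * 250 = 31.25
New EstRTT = 87.5 + 31.25 = 118.75 ms -> 118.75 ms (2 dp)

118.75


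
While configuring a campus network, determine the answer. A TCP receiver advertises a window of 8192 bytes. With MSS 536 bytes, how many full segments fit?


Given: RWND = 8192 bytes, MSS = 536 bytes
Full segments = floor(RWND / MSS)
Full segments = floor(8192 / 536)
Full segments = floor(15.2836) = 15

15


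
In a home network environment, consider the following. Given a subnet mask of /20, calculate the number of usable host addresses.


Given: subnet mask /20
Host bits = 32 - 20 = 12
Total addresses = 2^12 = 4096
Usable hosts = 4096 - 2 (network + broadcast) = 4094

4094


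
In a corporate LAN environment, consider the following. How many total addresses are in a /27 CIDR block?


Given: CIDR prefix /27
Host bits = 32 - 27 = 5
Total addresses = 2^5 = 32

32


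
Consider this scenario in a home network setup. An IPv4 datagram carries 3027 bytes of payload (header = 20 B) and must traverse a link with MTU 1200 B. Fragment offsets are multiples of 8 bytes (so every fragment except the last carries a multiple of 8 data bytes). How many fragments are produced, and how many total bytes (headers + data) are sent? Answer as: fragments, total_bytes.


Max data per non-final fragment = floor((MTU - header)/8)*8 = floor((1200 - 20)/8)*8 = floor(1180/8)*8 = 1176 B
Final fragment needs no 8-byte alignment: it can carry up to MTU - header = 1180 B
Non-final fragments needed = ceil((payload - 1180) / 1176) = ceil(1847/1176) = ceil(1.5706) = 2
Number of fragments = 2 + 1 = 3
Fragment sizes (data): 2 * 1176 B + 675 B (last, 675 <= 1180 OK)
Total bytes sent = payload + n_frags * header = 3027 + 3*20 = 3027 + 60 = 3087 B

3, 3087


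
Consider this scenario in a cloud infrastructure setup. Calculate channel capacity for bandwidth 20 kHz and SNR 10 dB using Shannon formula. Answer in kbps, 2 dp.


Given: B = 20 kHz, SNR = 10 dB
SNR linear = 10^(10/10) = 10
1 + SNR = 11
log2(11) = 3.4594316186
C = 20 * 1000 * 3.4594316186 = 69188.6324 bps
C = 69.188632 kbps -> 69.19 kbps (2 dp)

69.19


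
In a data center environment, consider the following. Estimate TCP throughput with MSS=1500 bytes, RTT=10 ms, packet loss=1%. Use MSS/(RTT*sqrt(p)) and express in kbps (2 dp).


Given: MSS = 1500 bytes, RTT = 10 ms, loss = 1%
RTT in seconds = 10 / 1000 = 0.01
Loss rate = 1% = 0.01
sqrt(loss) = sqrt(0.01) = 0.1
Throughput (bytes/s) = 1500 / (0.01 * 0.1) = 1500000.0000
Throughput (kbps) = 1500000.0000 * 8 / 1000 = 12000.000000 -> 12000.00 kbps (2 dp)

12000.00


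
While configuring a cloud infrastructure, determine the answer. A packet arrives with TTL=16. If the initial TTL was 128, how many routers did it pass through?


Given: initial TTL = 128, received TTL = 16
Hops = initial TTL - received TTL
Hops = 128 - 16 = 112

112


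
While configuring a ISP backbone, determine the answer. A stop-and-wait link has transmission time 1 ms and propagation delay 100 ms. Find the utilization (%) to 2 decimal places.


Given: Ttrans = 1 ms, Tprop = 100 ms
RTT = 2 * Tprop = 2 * 100 = 200 ms
U = Ttrans / (Ttrans + RTT)
U = 1 / (1 + 200)
U = 1 / 201 = 0.004975
U% = 0.50%

0.50


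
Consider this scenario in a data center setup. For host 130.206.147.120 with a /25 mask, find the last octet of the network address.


Given: IP = 130.206.147.120, prefix = /25
Subnet mask = 255.255.255.128
Last octet of IP: 120
Last octet of mask: 128
Network last octet = 120 AND 128 = 0

0


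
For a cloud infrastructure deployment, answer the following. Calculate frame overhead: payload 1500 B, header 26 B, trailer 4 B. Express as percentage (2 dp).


Given: payload = 1500 B, header = 26 B, trailer = 4 B
Overhead bytes = header + trailer = 26 + 4 = 30
Total frame = payload + overhead = 1500 + 30 = 1530
Overhead % = 30 / 1530 * 100 = 1.9608% -> 1.96% (2 dp)

1.96


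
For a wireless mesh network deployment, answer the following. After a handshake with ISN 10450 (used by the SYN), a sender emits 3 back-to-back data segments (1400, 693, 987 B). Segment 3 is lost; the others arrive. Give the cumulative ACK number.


SYN uses sequence number 10450; first data byte = ISN + 1 = 10451.
Segment 1: SEQ = 10451, len = 1400 B, covers [10451, 11850]
Segment 2: SEQ = 11851, len = 693 B, covers [11851, 12543]
Segment 3: SEQ = 12544, len = 987 B, covers [12544, 13530] [LOST]
In-order data received: bytes [10451, 12543] (segments 1..2).
Segment 3 missing -> gap begins at byte 12544.
Cumulative ACK = next expected in-order byte = 10451 + 1400 + 693 = 12544

12544
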